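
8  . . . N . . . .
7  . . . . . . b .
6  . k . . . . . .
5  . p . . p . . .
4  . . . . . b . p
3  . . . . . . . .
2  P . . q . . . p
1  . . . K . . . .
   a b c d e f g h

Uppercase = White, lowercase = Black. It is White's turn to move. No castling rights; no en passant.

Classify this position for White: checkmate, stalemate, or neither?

checkmate

White to move; white king on d1.
In check: yes, from the black queen on d2.
King squares — c1: attacked by Qd2; e1: attacked by Qd2; c2: attacked by Qd2; d2: attacked by Bf4; e2: attacked by Qd2.
Legal moves for White: none.
In check with no legal moves → checkmate.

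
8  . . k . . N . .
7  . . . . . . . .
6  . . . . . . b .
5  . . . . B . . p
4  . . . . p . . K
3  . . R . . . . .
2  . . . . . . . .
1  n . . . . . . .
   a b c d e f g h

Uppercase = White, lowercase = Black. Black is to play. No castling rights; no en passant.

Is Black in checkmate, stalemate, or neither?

neither

Black to move; black king on c8.
In check: yes, from the white rook on c3.
King squares — b7: available; c7: attacked by Rc3; d7: attacked by Nf8; b8: attacked by Be5; d8: available.
Legal moves for Black: Kd8, Kb7.
Black is in check but has 2 legal moves → neither.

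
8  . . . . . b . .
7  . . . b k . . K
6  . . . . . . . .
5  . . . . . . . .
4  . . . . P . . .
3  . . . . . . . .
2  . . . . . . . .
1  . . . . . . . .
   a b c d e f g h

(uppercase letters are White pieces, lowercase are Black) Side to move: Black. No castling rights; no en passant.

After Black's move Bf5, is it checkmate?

After Bf5: white king on h7; in check: yes, from the black bishop on f5.
White has 3 legal replies: Kh8, Kg8, exf5.
In check but a legal move exists → not checkmate.

no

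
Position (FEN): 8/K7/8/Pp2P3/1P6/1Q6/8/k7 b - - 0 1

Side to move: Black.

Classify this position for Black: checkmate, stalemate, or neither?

Black to move; black king on a1.
In check: no.
King squares — b1: attacked by Qb3; a2: attacked by Qb3; b2: attacked by Qb3.
Legal moves for Black: none.
Not in check and no legal moves → stalemate.

stalemate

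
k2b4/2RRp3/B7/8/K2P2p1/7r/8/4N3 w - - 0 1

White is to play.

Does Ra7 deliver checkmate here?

After Ra7: black king on a8; in check: yes, from the white rook on a7.
Black has 1 legal reply: Kb8.
In check but a legal move exists → not checkmate.

no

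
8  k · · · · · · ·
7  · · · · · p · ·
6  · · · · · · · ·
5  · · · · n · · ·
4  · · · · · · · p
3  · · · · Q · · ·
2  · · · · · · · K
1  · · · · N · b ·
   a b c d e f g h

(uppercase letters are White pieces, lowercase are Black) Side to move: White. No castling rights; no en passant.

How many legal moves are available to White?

White to move; king on h2.
In check: yes, from the black bishop on g1.
Legal moves: Kh3, Kg2, Kh1, Kxg1, Qxg1.
Count: 5.

5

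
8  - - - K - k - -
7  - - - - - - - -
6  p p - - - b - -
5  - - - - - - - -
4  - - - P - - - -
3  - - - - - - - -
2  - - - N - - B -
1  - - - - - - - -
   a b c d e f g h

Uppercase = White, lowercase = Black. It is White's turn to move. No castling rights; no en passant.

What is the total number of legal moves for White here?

3

White to move; king on d8.
In check: yes, from the black bishop on f6.
Legal moves: Kc8, Kd7, Kc7.
Count: 3.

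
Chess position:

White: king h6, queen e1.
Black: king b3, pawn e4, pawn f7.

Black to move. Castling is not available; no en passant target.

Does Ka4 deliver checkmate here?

no

After Ka4: white king on h6; in check: no.
White is not in check, so this cannot be checkmate.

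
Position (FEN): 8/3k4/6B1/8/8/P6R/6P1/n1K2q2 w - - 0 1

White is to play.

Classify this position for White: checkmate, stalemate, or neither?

White to move; white king on c1.
In check: yes, from the black queen on f1.
King squares — b1: attacked by Qf1; d1: attacked by Qf1; b2: available; c2: attacked by Na1; d2: available.
Legal moves for White: Kd2, Kb2.
White is in check but has 2 legal moves → neither.

neither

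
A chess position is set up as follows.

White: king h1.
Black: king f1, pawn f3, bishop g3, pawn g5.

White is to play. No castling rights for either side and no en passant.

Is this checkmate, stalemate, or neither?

White to move; white king on h1.
In check: no.
King squares — g1: attacked by Kf1; g2: attacked by Kf1; h2: attacked by Bg3.
Legal moves for White: none.
Not in check and no legal moves → stalemate.

stalemate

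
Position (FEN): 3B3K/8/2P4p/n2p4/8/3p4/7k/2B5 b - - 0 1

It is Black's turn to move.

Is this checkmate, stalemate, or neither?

neither

Black to move; black king on h2.
In check: no.
Legal moves for Black: Nb7, Nxc6, Nc4, Nb3, Kh3, Kg3, Kg2, Kh1, Kg1, h5, d4, d2.
Black has 12 legal moves and is not in check → neither.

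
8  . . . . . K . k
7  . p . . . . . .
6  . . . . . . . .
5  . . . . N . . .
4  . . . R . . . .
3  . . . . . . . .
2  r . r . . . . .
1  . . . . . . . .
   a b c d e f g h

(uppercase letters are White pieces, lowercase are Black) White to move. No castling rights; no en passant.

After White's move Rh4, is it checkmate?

After Rh4: black king on h8; in check: yes, from the white rook on h4.
King squares — g7: attacked by Kf8; h7: attacked by Rh4; g8: attacked by Kf8.
Black has no legal moves → checkmate.

yes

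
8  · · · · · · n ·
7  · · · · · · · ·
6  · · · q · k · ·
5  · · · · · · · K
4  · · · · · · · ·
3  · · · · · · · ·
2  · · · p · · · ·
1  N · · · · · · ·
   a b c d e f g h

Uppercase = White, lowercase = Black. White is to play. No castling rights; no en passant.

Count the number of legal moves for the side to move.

4

White to move; king on h5.
In check: no.
Legal moves: Kh4, Kg4, Nb3, Nc2.
Count: 4.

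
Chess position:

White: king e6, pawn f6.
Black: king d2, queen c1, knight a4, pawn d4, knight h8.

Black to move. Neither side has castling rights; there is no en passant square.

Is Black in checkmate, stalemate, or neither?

Black to move; black king on d2.
In check: no.
Legal moves for Black include: Nf7, Ng6, Nb6, Nc5+, Nc3, Nb2, Ke3, Kd3, Kc3, Ke2, Kc2, Ke1, Kd1, Qc8+, Qc7, Qc6+, Qc5, Qc4+, ... (list truncated; more exist).
Black has legal moves and is not in check → neither.

neither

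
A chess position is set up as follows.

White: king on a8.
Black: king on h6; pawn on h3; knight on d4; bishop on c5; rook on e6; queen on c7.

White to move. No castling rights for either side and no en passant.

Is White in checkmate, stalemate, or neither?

stalemate

White to move; white king on a8.
In check: no.
King squares — a7: attacked by Bc5; b7: attacked by Qc7; b8: attacked by Qc7.
Legal moves for White: none.
Not in check and no legal moves → stalemate.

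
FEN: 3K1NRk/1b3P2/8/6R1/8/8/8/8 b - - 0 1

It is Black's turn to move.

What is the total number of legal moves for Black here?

0

Black to move; king on h8.
In check: yes, from the white rook on g8.
Legal moves: none.
Count: 0.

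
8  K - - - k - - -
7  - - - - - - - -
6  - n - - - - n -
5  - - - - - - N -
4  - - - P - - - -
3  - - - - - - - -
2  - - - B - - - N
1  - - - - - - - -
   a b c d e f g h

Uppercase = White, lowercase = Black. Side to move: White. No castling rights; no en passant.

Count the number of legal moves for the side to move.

3

White to move; king on a8.
In check: yes, from the black knight on b6.
Legal moves: Kb8, Kb7, Ka7.
Count: 3.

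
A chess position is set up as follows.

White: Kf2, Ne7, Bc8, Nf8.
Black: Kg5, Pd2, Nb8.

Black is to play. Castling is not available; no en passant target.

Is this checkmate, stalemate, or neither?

Black to move; black king on g5.
In check: no.
Legal moves for Black: Nd7, Nc6, Na6, Kh6, Kf6, Kh5, Kh4, Kf4, d1=Q, d1=R, d1=B, d1=N+.
Black has 12 legal moves and is not in check → neither.

neither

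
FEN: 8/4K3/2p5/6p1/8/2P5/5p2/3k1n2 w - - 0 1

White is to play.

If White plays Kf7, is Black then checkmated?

no

After Kf7: black king on d1; in check: no.
Black is not in check, so this cannot be checkmate.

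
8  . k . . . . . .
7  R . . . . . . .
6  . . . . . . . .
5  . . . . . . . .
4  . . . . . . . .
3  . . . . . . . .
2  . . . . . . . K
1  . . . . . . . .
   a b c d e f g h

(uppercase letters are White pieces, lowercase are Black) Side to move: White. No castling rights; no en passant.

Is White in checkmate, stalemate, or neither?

White to move; white king on h2.
In check: no.
Legal moves for White include: Ra8+, Rh7, Rg7, Rf7, Re7, Rd7, Rc7, Rb7+, Ra6, Ra5, Ra4, Ra3, Ra2, Ra1, Kh3, Kg3, Kg2, Kh1, ... (list truncated; more exist).
White has legal moves and is not in check → neither.

neither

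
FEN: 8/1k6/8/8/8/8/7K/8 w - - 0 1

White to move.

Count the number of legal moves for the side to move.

5

White to move; king on h2.
In check: no.
Legal moves: Kh3, Kg3, Kg2, Kh1, Kg1.
Count: 5.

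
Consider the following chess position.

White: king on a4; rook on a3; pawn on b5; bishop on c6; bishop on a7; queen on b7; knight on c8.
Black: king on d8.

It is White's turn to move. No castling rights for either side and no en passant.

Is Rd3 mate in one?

After Rd3: black king on d8; in check: yes, from the white rook on d3.
King squares — c7: attacked by Qb7; d7: attacked by Rd3; e7: attacked by Qb7; c8: attacked by Qb7; e8: attacked by Bc6.
Black has no legal moves → checkmate.

yes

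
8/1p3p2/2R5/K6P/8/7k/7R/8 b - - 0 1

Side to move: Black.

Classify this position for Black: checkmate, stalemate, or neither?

Black to move; black king on h3.
In check: yes, from the white rook on h2.
King squares — g2: attacked by Rh2; h2: available; g3: available; g4: available; h4: attacked by Rh2.
Legal moves for Black: Kg4, Kg3, Kxh2.
Black is in check but has 3 legal moves → neither.

neither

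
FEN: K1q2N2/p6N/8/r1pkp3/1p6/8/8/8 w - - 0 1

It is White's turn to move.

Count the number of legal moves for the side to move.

White to move; king on a8.
In check: yes, from the black queen on c8.
Legal moves: none.
Count: 0.

0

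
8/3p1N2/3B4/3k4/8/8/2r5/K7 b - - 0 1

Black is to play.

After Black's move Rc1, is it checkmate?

no

After Rc1: white king on a1; in check: yes, from the black rook on c1.
White has 2 legal replies: Kb2, Ka2.
In check but a legal move exists → not checkmate.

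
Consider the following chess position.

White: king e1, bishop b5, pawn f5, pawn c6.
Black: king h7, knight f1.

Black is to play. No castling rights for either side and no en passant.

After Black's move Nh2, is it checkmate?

After Nh2: white king on e1; in check: no.
White is not in check, so this cannot be checkmate.

no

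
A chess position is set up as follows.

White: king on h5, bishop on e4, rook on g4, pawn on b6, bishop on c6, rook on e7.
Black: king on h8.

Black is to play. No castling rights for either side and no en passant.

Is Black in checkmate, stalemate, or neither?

stalemate

Black to move; black king on h8.
In check: no.
King squares — g7: attacked by Rg4; h7: attacked by Be4; g8: attacked by Rg4.
Legal moves for Black: none.
Not in check and no legal moves → stalemate.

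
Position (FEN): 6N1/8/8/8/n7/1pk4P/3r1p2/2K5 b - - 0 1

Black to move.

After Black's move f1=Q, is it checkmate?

yes

After f1=Q: white king on c1; in check: yes, from the black queen on f1.
King squares — b1: attacked by Qf1; d1: attacked by Qf1; b2: attacked by Rd2; c2: attacked by Rd2; d2: attacked by Kc3.
White has no legal moves → checkmate.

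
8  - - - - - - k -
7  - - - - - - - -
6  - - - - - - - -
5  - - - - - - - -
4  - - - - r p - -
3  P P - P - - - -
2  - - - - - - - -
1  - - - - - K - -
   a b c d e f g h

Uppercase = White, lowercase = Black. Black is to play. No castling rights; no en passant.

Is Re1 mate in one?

no

After Re1: white king on f1; in check: yes, from the black rook on e1.
White has 3 legal replies: Kg2, Kf2, Kxe1.
In check but a legal move exists → not checkmate.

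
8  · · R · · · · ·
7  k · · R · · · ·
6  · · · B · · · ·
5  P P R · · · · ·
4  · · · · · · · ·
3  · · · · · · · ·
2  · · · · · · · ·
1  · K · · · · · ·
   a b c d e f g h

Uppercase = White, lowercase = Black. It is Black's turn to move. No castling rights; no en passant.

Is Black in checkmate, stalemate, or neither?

Black to move; black king on a7.
In check: yes, from the white rook on d7.
King squares — a6: attacked by Pb5; b6: attacked by Pa5; b7: attacked by Rd7; a8: attacked by Rc8; b8: attacked by Bd6.
Legal moves for Black: none.
In check with no legal moves → checkmate.

checkmate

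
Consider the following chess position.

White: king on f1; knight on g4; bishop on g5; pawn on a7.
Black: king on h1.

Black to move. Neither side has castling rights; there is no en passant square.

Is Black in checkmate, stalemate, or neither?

stalemate

Black to move; black king on h1.
In check: no.
King squares — g1: attacked by Kf1; g2: attacked by Kf1; h2: attacked by Ng4.
Legal moves for Black: none.
Not in check and no legal moves → stalemate.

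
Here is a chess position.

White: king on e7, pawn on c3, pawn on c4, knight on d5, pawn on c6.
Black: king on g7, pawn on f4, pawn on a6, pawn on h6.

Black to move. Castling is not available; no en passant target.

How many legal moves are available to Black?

Black to move; king on g7.
In check: no.
Legal moves: Kh8, Kg8, Kh7, Kg6, h5, a5, f3.
Count: 7.

7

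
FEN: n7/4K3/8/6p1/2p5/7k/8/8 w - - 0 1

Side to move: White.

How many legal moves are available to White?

White to move; king on e7.
In check: no.
Legal moves: Kf8, Ke8, Kd8, Kf7, Kd7, Kf6, Ke6, Kd6.
Count: 8.

8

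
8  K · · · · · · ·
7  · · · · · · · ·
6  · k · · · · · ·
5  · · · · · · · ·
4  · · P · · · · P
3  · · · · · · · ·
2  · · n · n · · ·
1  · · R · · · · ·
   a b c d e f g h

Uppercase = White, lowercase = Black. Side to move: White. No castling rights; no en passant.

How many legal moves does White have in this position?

11

White to move; king on a8.
In check: no.
Legal moves: Kb8, Rxc2, Rh1, Rg1, Rf1, Re1, Rd1, Rb1+, Ra1, h5, c5+.
Count: 11.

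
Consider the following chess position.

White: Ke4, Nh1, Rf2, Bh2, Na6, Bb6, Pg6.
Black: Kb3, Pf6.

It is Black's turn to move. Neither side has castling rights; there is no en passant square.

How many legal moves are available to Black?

Black to move; king on b3.
In check: no.
Legal moves: Kc4, Ka4, Kc3, Ka3, f5+.
Count: 5.

5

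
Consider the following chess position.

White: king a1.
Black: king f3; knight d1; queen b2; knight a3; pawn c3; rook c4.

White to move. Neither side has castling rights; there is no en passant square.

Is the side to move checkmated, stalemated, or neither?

White to move; white king on a1.
In check: yes, from the black queen on b2.
King squares — b1: attacked by Qb2; a2: attacked by Qb2; b2: attacked by Nd1.
Legal moves for White: none.
In check with no legal moves → checkmate.

checkmate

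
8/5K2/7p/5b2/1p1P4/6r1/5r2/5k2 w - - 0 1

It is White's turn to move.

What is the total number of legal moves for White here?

5

White to move; king on f7.
In check: no.
Legal moves: Kf8, Ke8, Ke7, Kf6, d5.
Count: 5.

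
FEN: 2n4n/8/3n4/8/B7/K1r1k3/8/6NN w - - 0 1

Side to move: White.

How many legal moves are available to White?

4

White to move; king on a3.
In check: yes, from the black rook on c3.
Legal moves: Kb4, Kb2, Ka2, Bb3.
Count: 4.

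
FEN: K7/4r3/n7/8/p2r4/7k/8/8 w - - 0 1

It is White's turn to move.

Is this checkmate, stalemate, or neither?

White to move; white king on a8.
In check: no.
King squares — a7: attacked by Re7; b7: attacked by Re7; b8: attacked by Na6.
Legal moves for White: none.
Not in check and no legal moves → stalemate.

stalemate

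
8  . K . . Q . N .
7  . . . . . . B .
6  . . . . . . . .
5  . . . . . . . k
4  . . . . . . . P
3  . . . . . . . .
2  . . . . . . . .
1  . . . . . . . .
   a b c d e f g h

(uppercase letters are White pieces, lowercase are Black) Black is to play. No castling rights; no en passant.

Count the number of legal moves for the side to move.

2

Black to move; king on h5.
In check: yes, from the white queen on e8.
Legal moves: Kxh4, Kg4.
Count: 2.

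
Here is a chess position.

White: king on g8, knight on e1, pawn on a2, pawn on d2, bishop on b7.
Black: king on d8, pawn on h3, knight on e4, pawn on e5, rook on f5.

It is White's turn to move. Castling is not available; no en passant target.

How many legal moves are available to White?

17

White to move; king on g8.
In check: no.
Legal moves: Kh8, Kh7, Kg7, Bc8, Ba8, Bc6, Ba6, Bd5, Bxe4, Nf3, Nd3, Ng2, Nc2, d3, a3, d4, a4.
Count: 17.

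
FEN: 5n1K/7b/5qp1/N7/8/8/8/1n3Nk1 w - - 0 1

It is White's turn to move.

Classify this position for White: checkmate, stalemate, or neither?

White to move; white king on h8.
In check: yes, from the black queen on f6.
King squares — g7: attacked by Qf6; h7: attacked by Nf8; g8: attacked by Bh7.
Legal moves for White: none.
In check with no legal moves → checkmate.

checkmate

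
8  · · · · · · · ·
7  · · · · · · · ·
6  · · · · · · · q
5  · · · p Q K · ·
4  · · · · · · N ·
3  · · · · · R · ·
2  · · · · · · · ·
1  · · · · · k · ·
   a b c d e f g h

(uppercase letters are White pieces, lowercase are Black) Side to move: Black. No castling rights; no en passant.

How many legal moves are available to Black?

2

Black to move; king on f1.
In check: yes, from the white rook on f3.
Legal moves: Kg2, Kg1.
Count: 2.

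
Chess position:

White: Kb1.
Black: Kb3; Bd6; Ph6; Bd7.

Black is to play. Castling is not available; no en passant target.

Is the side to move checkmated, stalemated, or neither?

neither

Black to move; black king on b3.
In check: no.
Legal moves for Black include: Be8, Bc8, Be6, Bc6, Bf5+, Bb5, Bg4, Ba4, Bh3, Bf8, Bb8, Be7, Bc7, Be5, Bc5, Bf4, Bb4, Bg3, ... (list truncated; more exist).
Black has legal moves and is not in check → neither.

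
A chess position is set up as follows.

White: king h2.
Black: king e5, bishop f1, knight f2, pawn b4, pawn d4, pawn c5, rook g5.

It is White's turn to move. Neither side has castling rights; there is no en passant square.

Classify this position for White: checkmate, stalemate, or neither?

White to move; white king on h2.
In check: no.
King squares — g1: attacked by Rg5; h1: attacked by Nf2; g2: attacked by Bf1; g3: attacked by Rg5; h3: attacked by Bf1.
Legal moves for White: none.
Not in check and no legal moves → stalemate.

stalemate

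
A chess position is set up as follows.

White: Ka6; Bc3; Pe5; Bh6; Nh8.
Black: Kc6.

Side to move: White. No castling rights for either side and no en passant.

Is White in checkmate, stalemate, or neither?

White to move; white king on a6.
In check: no.
Legal moves for White include: Nf7, Ng6, Bf8, Bg7, Bg5, Bf4, Be3, Bhd2, Bc1, Ka7, Ka5, Ba5, Bd4, Bb4, Bcd2, Bb2, Be1, Ba1, ... (list truncated; more exist).
White has legal moves and is not in check → neither.

neither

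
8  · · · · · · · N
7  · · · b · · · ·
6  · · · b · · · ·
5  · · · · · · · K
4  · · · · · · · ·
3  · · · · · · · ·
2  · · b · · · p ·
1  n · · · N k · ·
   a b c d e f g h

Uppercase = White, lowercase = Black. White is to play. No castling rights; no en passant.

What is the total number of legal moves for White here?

White to move; king on h5.
In check: no.
Legal moves: Nf7, Ng6, Kh6, Kg5, Kh4, Nf3, Nd3, Nxg2, Nxc2.
Count: 9.

9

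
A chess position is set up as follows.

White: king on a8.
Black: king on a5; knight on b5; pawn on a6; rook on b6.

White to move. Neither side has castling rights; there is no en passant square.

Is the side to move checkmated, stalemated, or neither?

White to move; white king on a8.
In check: no.
King squares — a7: attacked by Nb5; b7: attacked by Rb6; b8: attacked by Rb6.
Legal moves for White: none.
Not in check and no legal moves → stalemate.

stalemate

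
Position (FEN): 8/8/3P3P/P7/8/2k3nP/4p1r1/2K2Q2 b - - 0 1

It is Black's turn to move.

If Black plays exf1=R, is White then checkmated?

yes

After exf1=R: white king on c1; in check: yes, from the black rook on f1.
King squares — b1: attacked by Rf1; d1: attacked by Rf1; b2: attacked by Rg2; c2: attacked by Rg2; d2: attacked by Rg2.
White has no legal moves → checkmate.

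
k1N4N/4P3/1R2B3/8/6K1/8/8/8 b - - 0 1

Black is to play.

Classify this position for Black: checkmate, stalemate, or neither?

stalemate

Black to move; black king on a8.
In check: no.
King squares — a7: attacked by Nc8; b7: attacked by Rb6; b8: attacked by Rb6.
Legal moves for Black: none.
Not in check and no legal moves → stalemate.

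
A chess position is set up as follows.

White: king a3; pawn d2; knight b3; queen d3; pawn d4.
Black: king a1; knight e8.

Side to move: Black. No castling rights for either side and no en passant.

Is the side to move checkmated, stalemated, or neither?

Black to move; black king on a1.
In check: yes, from the white knight on b3.
King squares — b1: attacked by Qd3; a2: attacked by Ka3; b2: attacked by Ka3.
Legal moves for Black: none.
In check with no legal moves → checkmate.

checkmate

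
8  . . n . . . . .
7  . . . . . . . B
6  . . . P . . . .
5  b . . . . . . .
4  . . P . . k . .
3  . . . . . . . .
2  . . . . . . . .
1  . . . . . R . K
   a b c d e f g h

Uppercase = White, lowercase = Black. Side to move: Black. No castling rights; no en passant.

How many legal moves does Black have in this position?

Black to move; king on f4.
In check: yes, from the white rook on f1.
Legal moves: Kg5, Ke5, Kg4, Kg3, Ke3.
Count: 5.

5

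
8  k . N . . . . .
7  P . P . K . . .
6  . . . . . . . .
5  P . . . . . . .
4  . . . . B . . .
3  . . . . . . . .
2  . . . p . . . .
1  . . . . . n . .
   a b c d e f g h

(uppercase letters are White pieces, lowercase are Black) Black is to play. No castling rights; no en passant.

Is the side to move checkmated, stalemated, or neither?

Black to move; black king on a8.
In check: yes, from the white bishop on e4.
King squares — a7: attacked by Nc8; b7: attacked by Be4; b8: attacked by Pa7.
Legal moves for Black: none.
In check with no legal moves → checkmate.

checkmate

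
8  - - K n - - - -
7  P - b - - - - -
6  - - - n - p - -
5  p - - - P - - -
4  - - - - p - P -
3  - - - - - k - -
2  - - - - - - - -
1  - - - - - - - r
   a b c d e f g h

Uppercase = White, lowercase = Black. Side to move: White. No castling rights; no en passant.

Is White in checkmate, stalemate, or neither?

White to move; white king on c8.
In check: yes, from the black knight on d6.
King squares — b7: attacked by Nd6; c7: available; d7: available; b8: attacked by Bc7; d8: attacked by Bc7.
Legal moves for White: Kd7, Kxc7, exd6.
White is in check but has 3 legal moves → neither.

neither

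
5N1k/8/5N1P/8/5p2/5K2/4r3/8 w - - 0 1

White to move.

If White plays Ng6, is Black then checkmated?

yes

After Ng6: black king on h8; in check: yes, from the white knight on g6.
King squares — g7: attacked by Ph6; h7: attacked by Nf6; g8: attacked by Nf6.
Black has no legal moves → checkmate.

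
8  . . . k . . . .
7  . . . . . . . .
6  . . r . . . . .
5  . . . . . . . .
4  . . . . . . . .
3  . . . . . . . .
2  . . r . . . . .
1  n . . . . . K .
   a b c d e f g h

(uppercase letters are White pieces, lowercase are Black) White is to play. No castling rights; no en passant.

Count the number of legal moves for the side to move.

White to move; king on g1.
In check: no.
Legal moves: Kh1, Kf1.
Count: 2.

2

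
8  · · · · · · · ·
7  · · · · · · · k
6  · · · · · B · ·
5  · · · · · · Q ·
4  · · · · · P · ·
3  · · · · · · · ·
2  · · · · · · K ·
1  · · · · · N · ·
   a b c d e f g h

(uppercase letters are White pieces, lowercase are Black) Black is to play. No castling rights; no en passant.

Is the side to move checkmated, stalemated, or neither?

stalemate

Black to move; black king on h7.
In check: no.
King squares — g6: attacked by Qg5; h6: attacked by Qg5; g7: attacked by Qg5; g8: attacked by Qg5; h8: attacked by Bf6.
Legal moves for Black: none.
Not in check and no legal moves → stalemate.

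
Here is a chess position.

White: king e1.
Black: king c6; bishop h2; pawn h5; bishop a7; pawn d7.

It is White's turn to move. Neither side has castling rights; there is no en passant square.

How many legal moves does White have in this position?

4

White to move; king on e1.
In check: no.
Legal moves: Ke2, Kd2, Kf1, Kd1.
Count: 4.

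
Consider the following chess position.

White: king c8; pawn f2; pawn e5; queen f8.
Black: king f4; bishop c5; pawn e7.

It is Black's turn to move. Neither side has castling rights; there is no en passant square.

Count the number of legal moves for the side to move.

4

Black to move; king on f4.
In check: yes, from the white queen on f8.
Legal moves: Kg5, Kxe5, Kg4, Ke4.
Count: 4.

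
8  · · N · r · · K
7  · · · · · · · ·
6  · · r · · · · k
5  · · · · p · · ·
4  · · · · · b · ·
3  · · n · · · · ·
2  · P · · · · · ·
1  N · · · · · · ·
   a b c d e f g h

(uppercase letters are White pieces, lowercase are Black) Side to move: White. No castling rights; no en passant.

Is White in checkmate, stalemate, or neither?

checkmate

White to move; white king on h8.
In check: yes, from the black rook on e8.
King squares — g7: attacked by Kh6; h7: attacked by Kh6; g8: attacked by Re8.
Legal moves for White: none.
In check with no legal moves → checkmate.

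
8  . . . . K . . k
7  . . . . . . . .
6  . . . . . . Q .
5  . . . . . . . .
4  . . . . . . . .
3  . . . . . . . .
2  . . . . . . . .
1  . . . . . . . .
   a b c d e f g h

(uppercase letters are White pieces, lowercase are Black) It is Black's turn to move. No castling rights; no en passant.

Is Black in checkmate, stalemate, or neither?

Black to move; black king on h8.
In check: no.
King squares — g7: attacked by Qg6; h7: attacked by Qg6; g8: attacked by Qg6.
Legal moves for Black: none.
Not in check and no legal moves → stalemate.

stalemate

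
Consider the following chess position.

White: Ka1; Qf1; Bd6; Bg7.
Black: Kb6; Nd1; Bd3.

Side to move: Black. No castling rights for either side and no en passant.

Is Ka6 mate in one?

no

After Ka6: white king on a1; in check: no.
White is not in check, so this cannot be checkmate.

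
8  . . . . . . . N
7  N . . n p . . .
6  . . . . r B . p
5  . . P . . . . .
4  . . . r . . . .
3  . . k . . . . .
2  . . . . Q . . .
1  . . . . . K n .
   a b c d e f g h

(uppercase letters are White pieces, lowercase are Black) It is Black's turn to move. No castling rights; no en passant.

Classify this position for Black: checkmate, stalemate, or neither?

neither

Black to move; black king on c3.
In check: no.
Legal moves for Black include: Nf8, Nb8, Nxf6, Nb6, Ne5, Nxc5, Rxf6+, Rd6, Rc6, Rb6, Ra6, Re5, Re4, Re3, Rxe2, Kb4, Kb3, Nh3, ... (list truncated; more exist).
Black has legal moves and is not in check → neither.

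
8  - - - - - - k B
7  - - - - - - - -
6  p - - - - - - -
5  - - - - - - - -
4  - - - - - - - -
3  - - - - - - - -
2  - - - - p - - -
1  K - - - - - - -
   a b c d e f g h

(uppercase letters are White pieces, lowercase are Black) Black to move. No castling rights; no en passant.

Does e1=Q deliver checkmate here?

no

After e1=Q: white king on a1; in check: yes, from the black queen on e1.
White has 2 legal replies: Kb2, Ka2.
In check but a legal move exists → not checkmate.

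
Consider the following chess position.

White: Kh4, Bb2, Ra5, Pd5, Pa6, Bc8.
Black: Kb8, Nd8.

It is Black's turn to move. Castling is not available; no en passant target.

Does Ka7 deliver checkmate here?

no

After Ka7: white king on h4; in check: no.
White is not in check, so this cannot be checkmate.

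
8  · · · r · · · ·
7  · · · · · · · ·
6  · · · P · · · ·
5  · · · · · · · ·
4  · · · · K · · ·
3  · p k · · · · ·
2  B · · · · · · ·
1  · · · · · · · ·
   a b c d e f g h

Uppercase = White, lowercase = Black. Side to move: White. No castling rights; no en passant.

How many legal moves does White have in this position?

White to move; king on e4.
In check: no.
Legal moves: Kf5, Ke5, Kd5, Kf4, Kf3, Ke3, Bxb3, Bb1, d7.
Count: 9.

9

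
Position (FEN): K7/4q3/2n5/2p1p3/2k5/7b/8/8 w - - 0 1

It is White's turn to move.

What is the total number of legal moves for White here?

White to move; king on a8.
In check: no.
Legal moves: none.
Count: 0.

0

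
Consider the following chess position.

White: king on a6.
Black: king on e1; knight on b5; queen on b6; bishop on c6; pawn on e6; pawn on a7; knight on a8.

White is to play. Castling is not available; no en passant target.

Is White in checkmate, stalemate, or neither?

White to move; white king on a6.
In check: yes, from the black queen on b6.
King squares — a5: attacked by Qb6; b5: attacked by Qb6; b6: attacked by Pa7; a7: attacked by Nb5; b7: attacked by Qb6.
Legal moves for White: none.
In check with no legal moves → checkmate.

checkmate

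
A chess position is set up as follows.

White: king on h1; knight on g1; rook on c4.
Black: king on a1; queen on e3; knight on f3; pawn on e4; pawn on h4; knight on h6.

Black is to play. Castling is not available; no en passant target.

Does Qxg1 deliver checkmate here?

After Qxg1: white king on h1; in check: yes, from the black queen on g1.
King squares — g1: attacked by Nf3; g2: attacked by Qg1; h2: attacked by Qg1.
White has no legal moves → checkmate.

yes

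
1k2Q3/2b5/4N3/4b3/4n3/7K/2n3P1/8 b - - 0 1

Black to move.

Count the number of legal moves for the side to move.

Black to move; king on b8.
In check: yes, from the white queen on e8.
Legal moves: Kb7, Ka7, Bd8.
Count: 3.

3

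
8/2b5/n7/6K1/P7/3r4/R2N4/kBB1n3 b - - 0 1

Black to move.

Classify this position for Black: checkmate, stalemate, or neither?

Black to move; black king on a1.
In check: yes, from the white rook on a2.
King squares — b1: attacked by Nd2; a2: attacked by Bb1; b2: attacked by Bc1.
Legal moves for Black: none.
In check with no legal moves → checkmate.

checkmate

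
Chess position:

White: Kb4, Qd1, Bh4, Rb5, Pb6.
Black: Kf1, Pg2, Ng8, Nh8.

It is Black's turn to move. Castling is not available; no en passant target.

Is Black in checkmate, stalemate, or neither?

checkmate

Black to move; black king on f1.
In check: yes, from the white queen on d1.
King squares — e1: attacked by Qd1; g1: attacked by Qd1; e2: attacked by Qd1; f2: attacked by Bh4; g2: own pawn.
Legal moves for Black: none.
In check with no legal moves → checkmate.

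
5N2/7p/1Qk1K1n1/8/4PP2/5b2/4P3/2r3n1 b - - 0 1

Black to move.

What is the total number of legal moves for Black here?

1

Black to move; king on c6.
In check: yes, from the white queen on b6.
Legal moves: Kxb6.
Count: 1.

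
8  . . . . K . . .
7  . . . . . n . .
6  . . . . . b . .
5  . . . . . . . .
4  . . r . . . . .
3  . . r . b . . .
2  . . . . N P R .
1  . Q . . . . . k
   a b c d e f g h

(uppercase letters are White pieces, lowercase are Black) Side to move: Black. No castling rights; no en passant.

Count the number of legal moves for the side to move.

3

Black to move; king on h1.
In check: yes, from the white queen on b1.
Legal moves: Kxg2, Bc1, Rc1.
Count: 3.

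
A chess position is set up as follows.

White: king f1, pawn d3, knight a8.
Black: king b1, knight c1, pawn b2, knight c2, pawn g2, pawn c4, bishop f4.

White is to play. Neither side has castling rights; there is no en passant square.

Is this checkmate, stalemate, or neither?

White to move; white king on f1.
In check: yes, from the black pawn on g2.
King squares — e1: attacked by Nc2; g1: available; e2: attacked by Nc1; f2: available; g2: available.
Legal moves for White: Kxg2, Kf2, Kg1.
White is in check but has 3 legal moves → neither.

neither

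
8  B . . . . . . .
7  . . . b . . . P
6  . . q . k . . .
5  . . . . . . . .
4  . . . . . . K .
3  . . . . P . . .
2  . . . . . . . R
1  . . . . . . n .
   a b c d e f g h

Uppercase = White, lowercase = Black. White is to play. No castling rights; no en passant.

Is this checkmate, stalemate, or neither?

White to move; white king on g4.
In check: no.
Legal moves for White include: Bb7, Bxc6, Kh5, Kg5, Kh4, Kf4, Kg3, Rh6+, Rh5, Rh4, Rh3, Rg2, Rf2, Re2, Rd2, Rc2, Rb2, Ra2, ... (list truncated; more exist).
White has legal moves and is not in check → neither.

neither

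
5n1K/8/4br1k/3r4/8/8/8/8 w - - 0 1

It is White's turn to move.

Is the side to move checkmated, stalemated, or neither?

White to move; white king on h8.
In check: no.
King squares — g7: attacked by Kh6; h7: attacked by Kh6; g8: attacked by Be6.
Legal moves for White: none.
Not in check and no legal moves → stalemate.

stalemate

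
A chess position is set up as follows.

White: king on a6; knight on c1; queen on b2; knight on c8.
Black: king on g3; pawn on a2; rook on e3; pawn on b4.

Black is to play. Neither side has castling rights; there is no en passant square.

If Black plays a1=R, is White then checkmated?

no

After a1=R: white king on a6; in check: yes, from the black rook on a1.
White has 7 legal replies: Kb7, Kb6, Kb5, Qa3, Qa2, Qxa1, Na2.
In check but a legal move exists → not checkmate.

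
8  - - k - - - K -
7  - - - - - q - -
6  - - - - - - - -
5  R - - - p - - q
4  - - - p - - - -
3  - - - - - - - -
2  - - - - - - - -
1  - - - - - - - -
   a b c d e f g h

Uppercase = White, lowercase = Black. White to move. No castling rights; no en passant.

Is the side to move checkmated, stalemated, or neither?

checkmate

White to move; white king on g8.
In check: yes, from the black queen on f7.
King squares — f7: attacked by Qh5; g7: attacked by Qf7; h7: attacked by Qh5; f8: attacked by Qf7; h8: attacked by Qh5.
Legal moves for White: none.
In check with no legal moves → checkmate.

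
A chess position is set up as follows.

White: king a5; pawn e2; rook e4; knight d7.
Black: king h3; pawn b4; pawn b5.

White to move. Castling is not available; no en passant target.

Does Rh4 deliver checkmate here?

After Rh4: black king on h3; in check: yes, from the white rook on h4.
Black has 3 legal replies: Kxh4, Kg3, Kg2.
In check but a legal move exists → not checkmate.

no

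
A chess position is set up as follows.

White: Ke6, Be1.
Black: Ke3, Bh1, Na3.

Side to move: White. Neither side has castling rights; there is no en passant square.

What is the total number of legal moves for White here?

14

White to move; king on e6.
In check: no.
Legal moves: Kf7, Ke7, Kd7, Kf6, Kd6, Kf5, Ke5, Ba5, Bh4, Bb4, Bg3, Bc3, Bf2+, Bd2+.
Count: 14.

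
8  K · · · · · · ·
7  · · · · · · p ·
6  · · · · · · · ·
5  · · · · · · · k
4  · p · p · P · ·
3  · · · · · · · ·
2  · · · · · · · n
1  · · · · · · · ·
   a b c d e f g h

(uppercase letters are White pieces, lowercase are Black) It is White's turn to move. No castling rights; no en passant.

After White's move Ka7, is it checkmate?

After Ka7: black king on h5; in check: no.
Black is not in check, so this cannot be checkmate.

no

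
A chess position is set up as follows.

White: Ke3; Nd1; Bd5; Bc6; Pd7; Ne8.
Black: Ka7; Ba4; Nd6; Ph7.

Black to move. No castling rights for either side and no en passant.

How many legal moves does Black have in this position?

Black to move; king on a7.
In check: no.
Legal moves: Kb8, Kb6, Ka6, Nxe8, Nc8, Nf7, Nb7, Nf5+, Nb5, Ne4, Nc4+, Bxc6, Bb5, Bb3, Bc2, Bxd1, h6, h5.
Count: 18.

18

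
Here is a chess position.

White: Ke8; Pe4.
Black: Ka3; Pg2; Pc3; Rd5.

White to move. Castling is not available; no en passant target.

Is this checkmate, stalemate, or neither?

White to move; white king on e8.
In check: no.
Legal moves for White: Kf8, Kf7, Ke7, exd5, e5.
White has 5 legal moves and is not in check → neither.

neither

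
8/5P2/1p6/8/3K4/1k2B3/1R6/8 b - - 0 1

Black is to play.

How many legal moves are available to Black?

Black to move; king on b3.
In check: yes, from the white rook on b2.
Legal moves: Ka4, Ka3, Kxb2.
Count: 3.

3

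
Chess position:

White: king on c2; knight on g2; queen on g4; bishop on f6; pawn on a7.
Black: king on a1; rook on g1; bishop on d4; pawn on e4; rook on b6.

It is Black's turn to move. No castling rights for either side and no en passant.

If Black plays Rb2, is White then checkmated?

After Rb2: white king on c2; in check: yes, from the black rook on b2.
King squares — b1: attacked by Ka1; c1: attacked by Rg1; d1: attacked by Rg1; b2: attacked by Ka1; d2: attacked by Rb2; b3: attacked by Rb2; c3: attacked by Bd4; d3: attacked by Pe4.
White has no legal moves → checkmate.

yes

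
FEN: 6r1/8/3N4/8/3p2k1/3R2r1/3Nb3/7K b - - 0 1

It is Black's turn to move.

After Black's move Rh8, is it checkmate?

After Rh8: white king on h1; in check: yes, from the black rook on h8.
King squares — g1: attacked by Rg3; g2: attacked by Rg3; h2: attacked by Rh8.
White has no legal moves → checkmate.

yes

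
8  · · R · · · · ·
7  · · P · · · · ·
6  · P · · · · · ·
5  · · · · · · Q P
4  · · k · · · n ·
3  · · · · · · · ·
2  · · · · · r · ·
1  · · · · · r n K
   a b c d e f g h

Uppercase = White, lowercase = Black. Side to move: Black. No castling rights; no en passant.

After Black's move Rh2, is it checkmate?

yes

After Rh2: white king on h1; in check: yes, from the black rook on h2.
King squares — g1: attacked by Rf1; g2: attacked by Rh2; h2: attacked by Ng4.
White has no legal moves → checkmate.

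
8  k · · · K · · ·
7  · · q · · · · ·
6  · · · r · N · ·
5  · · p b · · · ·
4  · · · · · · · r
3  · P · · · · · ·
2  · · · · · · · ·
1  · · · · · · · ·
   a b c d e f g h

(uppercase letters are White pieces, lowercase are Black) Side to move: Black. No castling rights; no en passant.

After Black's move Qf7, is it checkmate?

yes

After Qf7: white king on e8; in check: yes, from the black queen on f7.
King squares — d7: attacked by Rd6; e7: attacked by Qf7; f7: attacked by Bd5; d8: attacked by Rd6; f8: attacked by Qf7.
White has no legal moves → checkmate.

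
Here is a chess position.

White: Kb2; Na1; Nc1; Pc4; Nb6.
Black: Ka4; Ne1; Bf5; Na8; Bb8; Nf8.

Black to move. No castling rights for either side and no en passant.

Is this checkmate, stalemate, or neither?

neither

Black to move; black king on a4.
In check: yes, from the white knight on b6.
King squares — a3: attacked by Kb2; b3: attacked by Na1; b4: available; a5: available; b5: attacked by Pc4.
Legal moves for Black: Ka5, Kb4, Nxb6.
Black is in check but has 3 legal moves → neither.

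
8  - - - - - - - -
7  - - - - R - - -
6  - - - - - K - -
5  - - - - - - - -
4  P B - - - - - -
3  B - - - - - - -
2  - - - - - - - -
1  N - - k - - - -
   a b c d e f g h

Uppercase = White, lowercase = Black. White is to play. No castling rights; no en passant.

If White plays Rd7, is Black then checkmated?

After Rd7: black king on d1; in check: yes, from the white rook on d7.
Black has 1 legal reply: Ke2.
In check but a legal move exists → not checkmate.

no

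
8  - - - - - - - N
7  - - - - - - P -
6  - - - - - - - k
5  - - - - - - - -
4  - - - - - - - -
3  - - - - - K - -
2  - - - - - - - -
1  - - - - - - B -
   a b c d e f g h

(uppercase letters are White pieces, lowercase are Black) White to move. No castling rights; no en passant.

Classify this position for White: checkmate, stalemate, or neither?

neither

White to move; white king on f3.
In check: no.
Legal moves for White include: Nf7+, Ng6, Kg4, Kf4, Ke4, Kg3, Ke3, Kg2, Kf2, Ke2, Ba7, Bb6, Bc5, Bd4, Be3+, Bh2, Bf2, g8=Q, ... (list truncated; more exist).
White has legal moves and is not in check → neither.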